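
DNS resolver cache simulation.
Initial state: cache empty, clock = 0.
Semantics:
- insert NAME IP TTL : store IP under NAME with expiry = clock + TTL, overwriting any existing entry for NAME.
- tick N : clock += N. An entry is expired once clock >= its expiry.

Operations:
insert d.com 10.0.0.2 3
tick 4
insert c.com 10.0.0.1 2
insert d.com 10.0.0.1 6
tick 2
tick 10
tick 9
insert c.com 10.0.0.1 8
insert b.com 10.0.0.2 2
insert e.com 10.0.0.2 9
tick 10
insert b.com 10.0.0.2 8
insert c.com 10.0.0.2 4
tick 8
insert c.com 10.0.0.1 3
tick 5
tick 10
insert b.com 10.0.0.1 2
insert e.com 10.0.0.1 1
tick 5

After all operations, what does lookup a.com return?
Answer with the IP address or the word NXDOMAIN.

Answer: NXDOMAIN

Derivation:
Op 1: insert d.com -> 10.0.0.2 (expiry=0+3=3). clock=0
Op 2: tick 4 -> clock=4. purged={d.com}
Op 3: insert c.com -> 10.0.0.1 (expiry=4+2=6). clock=4
Op 4: insert d.com -> 10.0.0.1 (expiry=4+6=10). clock=4
Op 5: tick 2 -> clock=6. purged={c.com}
Op 6: tick 10 -> clock=16. purged={d.com}
Op 7: tick 9 -> clock=25.
Op 8: insert c.com -> 10.0.0.1 (expiry=25+8=33). clock=25
Op 9: insert b.com -> 10.0.0.2 (expiry=25+2=27). clock=25
Op 10: insert e.com -> 10.0.0.2 (expiry=25+9=34). clock=25
Op 11: tick 10 -> clock=35. purged={b.com,c.com,e.com}
Op 12: insert b.com -> 10.0.0.2 (expiry=35+8=43). clock=35
Op 13: insert c.com -> 10.0.0.2 (expiry=35+4=39). clock=35
Op 14: tick 8 -> clock=43. purged={b.com,c.com}
Op 15: insert c.com -> 10.0.0.1 (expiry=43+3=46). clock=43
Op 16: tick 5 -> clock=48. purged={c.com}
Op 17: tick 10 -> clock=58.
Op 18: insert b.com -> 10.0.0.1 (expiry=58+2=60). clock=58
Op 19: insert e.com -> 10.0.0.1 (expiry=58+1=59). clock=58
Op 20: tick 5 -> clock=63. purged={b.com,e.com}
lookup a.com: not in cache (expired or never inserted)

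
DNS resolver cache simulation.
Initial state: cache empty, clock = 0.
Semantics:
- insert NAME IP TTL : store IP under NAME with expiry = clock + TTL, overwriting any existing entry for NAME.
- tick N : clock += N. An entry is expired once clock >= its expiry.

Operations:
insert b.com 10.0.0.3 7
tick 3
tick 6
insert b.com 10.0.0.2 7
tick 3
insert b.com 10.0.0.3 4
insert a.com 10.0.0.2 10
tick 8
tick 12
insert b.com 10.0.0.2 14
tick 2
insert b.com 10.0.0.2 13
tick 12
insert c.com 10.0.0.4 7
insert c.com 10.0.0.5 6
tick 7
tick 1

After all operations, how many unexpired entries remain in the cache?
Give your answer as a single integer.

Op 1: insert b.com -> 10.0.0.3 (expiry=0+7=7). clock=0
Op 2: tick 3 -> clock=3.
Op 3: tick 6 -> clock=9. purged={b.com}
Op 4: insert b.com -> 10.0.0.2 (expiry=9+7=16). clock=9
Op 5: tick 3 -> clock=12.
Op 6: insert b.com -> 10.0.0.3 (expiry=12+4=16). clock=12
Op 7: insert a.com -> 10.0.0.2 (expiry=12+10=22). clock=12
Op 8: tick 8 -> clock=20. purged={b.com}
Op 9: tick 12 -> clock=32. purged={a.com}
Op 10: insert b.com -> 10.0.0.2 (expiry=32+14=46). clock=32
Op 11: tick 2 -> clock=34.
Op 12: insert b.com -> 10.0.0.2 (expiry=34+13=47). clock=34
Op 13: tick 12 -> clock=46.
Op 14: insert c.com -> 10.0.0.4 (expiry=46+7=53). clock=46
Op 15: insert c.com -> 10.0.0.5 (expiry=46+6=52). clock=46
Op 16: tick 7 -> clock=53. purged={b.com,c.com}
Op 17: tick 1 -> clock=54.
Final cache (unexpired): {} -> size=0

Answer: 0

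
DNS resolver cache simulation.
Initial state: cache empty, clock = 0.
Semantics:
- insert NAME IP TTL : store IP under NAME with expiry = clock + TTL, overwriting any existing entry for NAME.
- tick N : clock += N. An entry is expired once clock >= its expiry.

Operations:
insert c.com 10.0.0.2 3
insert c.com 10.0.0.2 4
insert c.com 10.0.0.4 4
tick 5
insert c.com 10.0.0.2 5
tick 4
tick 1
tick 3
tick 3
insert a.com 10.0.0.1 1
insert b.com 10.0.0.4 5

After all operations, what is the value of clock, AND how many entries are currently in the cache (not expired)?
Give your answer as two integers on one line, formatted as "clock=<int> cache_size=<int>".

Answer: clock=16 cache_size=2

Derivation:
Op 1: insert c.com -> 10.0.0.2 (expiry=0+3=3). clock=0
Op 2: insert c.com -> 10.0.0.2 (expiry=0+4=4). clock=0
Op 3: insert c.com -> 10.0.0.4 (expiry=0+4=4). clock=0
Op 4: tick 5 -> clock=5. purged={c.com}
Op 5: insert c.com -> 10.0.0.2 (expiry=5+5=10). clock=5
Op 6: tick 4 -> clock=9.
Op 7: tick 1 -> clock=10. purged={c.com}
Op 8: tick 3 -> clock=13.
Op 9: tick 3 -> clock=16.
Op 10: insert a.com -> 10.0.0.1 (expiry=16+1=17). clock=16
Op 11: insert b.com -> 10.0.0.4 (expiry=16+5=21). clock=16
Final clock = 16
Final cache (unexpired): {a.com,b.com} -> size=2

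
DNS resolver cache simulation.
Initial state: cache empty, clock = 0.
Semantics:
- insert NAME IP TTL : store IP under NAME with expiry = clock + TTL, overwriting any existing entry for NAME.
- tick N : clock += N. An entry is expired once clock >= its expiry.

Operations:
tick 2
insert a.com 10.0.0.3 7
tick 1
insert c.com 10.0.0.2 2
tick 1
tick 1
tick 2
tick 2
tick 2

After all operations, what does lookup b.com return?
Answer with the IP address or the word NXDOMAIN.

Op 1: tick 2 -> clock=2.
Op 2: insert a.com -> 10.0.0.3 (expiry=2+7=9). clock=2
Op 3: tick 1 -> clock=3.
Op 4: insert c.com -> 10.0.0.2 (expiry=3+2=5). clock=3
Op 5: tick 1 -> clock=4.
Op 6: tick 1 -> clock=5. purged={c.com}
Op 7: tick 2 -> clock=7.
Op 8: tick 2 -> clock=9. purged={a.com}
Op 9: tick 2 -> clock=11.
lookup b.com: not in cache (expired or never inserted)

Answer: NXDOMAIN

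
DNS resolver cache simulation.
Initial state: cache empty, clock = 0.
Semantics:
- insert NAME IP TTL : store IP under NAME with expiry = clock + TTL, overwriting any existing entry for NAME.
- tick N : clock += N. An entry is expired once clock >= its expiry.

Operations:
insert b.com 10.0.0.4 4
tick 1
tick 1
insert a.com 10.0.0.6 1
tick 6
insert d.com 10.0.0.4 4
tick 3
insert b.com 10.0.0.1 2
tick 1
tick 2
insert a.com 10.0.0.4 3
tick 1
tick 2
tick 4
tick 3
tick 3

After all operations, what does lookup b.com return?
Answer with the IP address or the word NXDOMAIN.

Op 1: insert b.com -> 10.0.0.4 (expiry=0+4=4). clock=0
Op 2: tick 1 -> clock=1.
Op 3: tick 1 -> clock=2.
Op 4: insert a.com -> 10.0.0.6 (expiry=2+1=3). clock=2
Op 5: tick 6 -> clock=8. purged={a.com,b.com}
Op 6: insert d.com -> 10.0.0.4 (expiry=8+4=12). clock=8
Op 7: tick 3 -> clock=11.
Op 8: insert b.com -> 10.0.0.1 (expiry=11+2=13). clock=11
Op 9: tick 1 -> clock=12. purged={d.com}
Op 10: tick 2 -> clock=14. purged={b.com}
Op 11: insert a.com -> 10.0.0.4 (expiry=14+3=17). clock=14
Op 12: tick 1 -> clock=15.
Op 13: tick 2 -> clock=17. purged={a.com}
Op 14: tick 4 -> clock=21.
Op 15: tick 3 -> clock=24.
Op 16: tick 3 -> clock=27.
lookup b.com: not in cache (expired or never inserted)

Answer: NXDOMAIN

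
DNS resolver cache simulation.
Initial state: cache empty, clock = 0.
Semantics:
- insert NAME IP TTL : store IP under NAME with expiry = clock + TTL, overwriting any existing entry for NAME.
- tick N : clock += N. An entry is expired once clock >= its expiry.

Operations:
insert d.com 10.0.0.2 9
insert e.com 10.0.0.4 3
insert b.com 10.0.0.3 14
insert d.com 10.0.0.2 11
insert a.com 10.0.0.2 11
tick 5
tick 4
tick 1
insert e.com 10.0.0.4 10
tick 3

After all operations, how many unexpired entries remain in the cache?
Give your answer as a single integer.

Answer: 2

Derivation:
Op 1: insert d.com -> 10.0.0.2 (expiry=0+9=9). clock=0
Op 2: insert e.com -> 10.0.0.4 (expiry=0+3=3). clock=0
Op 3: insert b.com -> 10.0.0.3 (expiry=0+14=14). clock=0
Op 4: insert d.com -> 10.0.0.2 (expiry=0+11=11). clock=0
Op 5: insert a.com -> 10.0.0.2 (expiry=0+11=11). clock=0
Op 6: tick 5 -> clock=5. purged={e.com}
Op 7: tick 4 -> clock=9.
Op 8: tick 1 -> clock=10.
Op 9: insert e.com -> 10.0.0.4 (expiry=10+10=20). clock=10
Op 10: tick 3 -> clock=13. purged={a.com,d.com}
Final cache (unexpired): {b.com,e.com} -> size=2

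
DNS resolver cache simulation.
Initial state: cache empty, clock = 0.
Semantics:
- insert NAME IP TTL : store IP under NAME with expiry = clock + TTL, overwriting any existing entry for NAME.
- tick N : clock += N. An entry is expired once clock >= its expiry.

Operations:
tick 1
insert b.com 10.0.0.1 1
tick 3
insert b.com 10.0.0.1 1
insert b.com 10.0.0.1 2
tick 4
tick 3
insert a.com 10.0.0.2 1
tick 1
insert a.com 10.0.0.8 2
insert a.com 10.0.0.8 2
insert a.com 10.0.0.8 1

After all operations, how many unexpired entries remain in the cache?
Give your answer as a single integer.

Answer: 1

Derivation:
Op 1: tick 1 -> clock=1.
Op 2: insert b.com -> 10.0.0.1 (expiry=1+1=2). clock=1
Op 3: tick 3 -> clock=4. purged={b.com}
Op 4: insert b.com -> 10.0.0.1 (expiry=4+1=5). clock=4
Op 5: insert b.com -> 10.0.0.1 (expiry=4+2=6). clock=4
Op 6: tick 4 -> clock=8. purged={b.com}
Op 7: tick 3 -> clock=11.
Op 8: insert a.com -> 10.0.0.2 (expiry=11+1=12). clock=11
Op 9: tick 1 -> clock=12. purged={a.com}
Op 10: insert a.com -> 10.0.0.8 (expiry=12+2=14). clock=12
Op 11: insert a.com -> 10.0.0.8 (expiry=12+2=14). clock=12
Op 12: insert a.com -> 10.0.0.8 (expiry=12+1=13). clock=12
Final cache (unexpired): {a.com} -> size=1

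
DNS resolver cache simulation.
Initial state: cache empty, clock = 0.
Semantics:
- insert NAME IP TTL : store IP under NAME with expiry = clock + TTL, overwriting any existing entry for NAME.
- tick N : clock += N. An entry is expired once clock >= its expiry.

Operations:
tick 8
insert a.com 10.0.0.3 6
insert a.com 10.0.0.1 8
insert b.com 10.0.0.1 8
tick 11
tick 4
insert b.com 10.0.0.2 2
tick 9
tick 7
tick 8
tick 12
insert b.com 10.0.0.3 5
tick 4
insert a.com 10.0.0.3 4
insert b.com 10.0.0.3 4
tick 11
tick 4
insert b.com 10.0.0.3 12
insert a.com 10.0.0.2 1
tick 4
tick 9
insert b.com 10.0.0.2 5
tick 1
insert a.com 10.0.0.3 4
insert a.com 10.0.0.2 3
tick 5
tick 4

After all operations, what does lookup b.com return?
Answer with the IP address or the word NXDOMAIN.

Op 1: tick 8 -> clock=8.
Op 2: insert a.com -> 10.0.0.3 (expiry=8+6=14). clock=8
Op 3: insert a.com -> 10.0.0.1 (expiry=8+8=16). clock=8
Op 4: insert b.com -> 10.0.0.1 (expiry=8+8=16). clock=8
Op 5: tick 11 -> clock=19. purged={a.com,b.com}
Op 6: tick 4 -> clock=23.
Op 7: insert b.com -> 10.0.0.2 (expiry=23+2=25). clock=23
Op 8: tick 9 -> clock=32. purged={b.com}
Op 9: tick 7 -> clock=39.
Op 10: tick 8 -> clock=47.
Op 11: tick 12 -> clock=59.
Op 12: insert b.com -> 10.0.0.3 (expiry=59+5=64). clock=59
Op 13: tick 4 -> clock=63.
Op 14: insert a.com -> 10.0.0.3 (expiry=63+4=67). clock=63
Op 15: insert b.com -> 10.0.0.3 (expiry=63+4=67). clock=63
Op 16: tick 11 -> clock=74. purged={a.com,b.com}
Op 17: tick 4 -> clock=78.
Op 18: insert b.com -> 10.0.0.3 (expiry=78+12=90). clock=78
Op 19: insert a.com -> 10.0.0.2 (expiry=78+1=79). clock=78
Op 20: tick 4 -> clock=82. purged={a.com}
Op 21: tick 9 -> clock=91. purged={b.com}
Op 22: insert b.com -> 10.0.0.2 (expiry=91+5=96). clock=91
Op 23: tick 1 -> clock=92.
Op 24: insert a.com -> 10.0.0.3 (expiry=92+4=96). clock=92
Op 25: insert a.com -> 10.0.0.2 (expiry=92+3=95). clock=92
Op 26: tick 5 -> clock=97. purged={a.com,b.com}
Op 27: tick 4 -> clock=101.
lookup b.com: not in cache (expired or never inserted)

Answer: NXDOMAIN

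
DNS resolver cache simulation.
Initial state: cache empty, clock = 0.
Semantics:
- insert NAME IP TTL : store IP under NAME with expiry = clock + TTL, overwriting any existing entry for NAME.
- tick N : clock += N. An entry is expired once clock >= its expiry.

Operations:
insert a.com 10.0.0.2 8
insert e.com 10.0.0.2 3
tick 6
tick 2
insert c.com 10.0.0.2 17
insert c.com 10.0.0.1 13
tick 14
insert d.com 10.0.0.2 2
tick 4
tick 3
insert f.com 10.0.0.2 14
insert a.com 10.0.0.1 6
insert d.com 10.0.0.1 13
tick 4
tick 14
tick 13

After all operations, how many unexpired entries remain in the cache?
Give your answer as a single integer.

Answer: 0

Derivation:
Op 1: insert a.com -> 10.0.0.2 (expiry=0+8=8). clock=0
Op 2: insert e.com -> 10.0.0.2 (expiry=0+3=3). clock=0
Op 3: tick 6 -> clock=6. purged={e.com}
Op 4: tick 2 -> clock=8. purged={a.com}
Op 5: insert c.com -> 10.0.0.2 (expiry=8+17=25). clock=8
Op 6: insert c.com -> 10.0.0.1 (expiry=8+13=21). clock=8
Op 7: tick 14 -> clock=22. purged={c.com}
Op 8: insert d.com -> 10.0.0.2 (expiry=22+2=24). clock=22
Op 9: tick 4 -> clock=26. purged={d.com}
Op 10: tick 3 -> clock=29.
Op 11: insert f.com -> 10.0.0.2 (expiry=29+14=43). clock=29
Op 12: insert a.com -> 10.0.0.1 (expiry=29+6=35). clock=29
Op 13: insert d.com -> 10.0.0.1 (expiry=29+13=42). clock=29
Op 14: tick 4 -> clock=33.
Op 15: tick 14 -> clock=47. purged={a.com,d.com,f.com}
Op 16: tick 13 -> clock=60.
Final cache (unexpired): {} -> size=0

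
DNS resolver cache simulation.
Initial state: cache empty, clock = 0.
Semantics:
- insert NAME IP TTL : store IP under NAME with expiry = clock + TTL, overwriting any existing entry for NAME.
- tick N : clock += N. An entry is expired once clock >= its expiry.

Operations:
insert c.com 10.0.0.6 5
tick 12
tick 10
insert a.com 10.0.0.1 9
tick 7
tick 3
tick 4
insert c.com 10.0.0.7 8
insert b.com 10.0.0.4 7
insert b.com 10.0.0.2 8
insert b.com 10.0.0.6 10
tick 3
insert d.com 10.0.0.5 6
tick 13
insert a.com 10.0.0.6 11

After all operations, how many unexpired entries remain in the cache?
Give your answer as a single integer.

Answer: 1

Derivation:
Op 1: insert c.com -> 10.0.0.6 (expiry=0+5=5). clock=0
Op 2: tick 12 -> clock=12. purged={c.com}
Op 3: tick 10 -> clock=22.
Op 4: insert a.com -> 10.0.0.1 (expiry=22+9=31). clock=22
Op 5: tick 7 -> clock=29.
Op 6: tick 3 -> clock=32. purged={a.com}
Op 7: tick 4 -> clock=36.
Op 8: insert c.com -> 10.0.0.7 (expiry=36+8=44). clock=36
Op 9: insert b.com -> 10.0.0.4 (expiry=36+7=43). clock=36
Op 10: insert b.com -> 10.0.0.2 (expiry=36+8=44). clock=36
Op 11: insert b.com -> 10.0.0.6 (expiry=36+10=46). clock=36
Op 12: tick 3 -> clock=39.
Op 13: insert d.com -> 10.0.0.5 (expiry=39+6=45). clock=39
Op 14: tick 13 -> clock=52. purged={b.com,c.com,d.com}
Op 15: insert a.com -> 10.0.0.6 (expiry=52+11=63). clock=52
Final cache (unexpired): {a.com} -> size=1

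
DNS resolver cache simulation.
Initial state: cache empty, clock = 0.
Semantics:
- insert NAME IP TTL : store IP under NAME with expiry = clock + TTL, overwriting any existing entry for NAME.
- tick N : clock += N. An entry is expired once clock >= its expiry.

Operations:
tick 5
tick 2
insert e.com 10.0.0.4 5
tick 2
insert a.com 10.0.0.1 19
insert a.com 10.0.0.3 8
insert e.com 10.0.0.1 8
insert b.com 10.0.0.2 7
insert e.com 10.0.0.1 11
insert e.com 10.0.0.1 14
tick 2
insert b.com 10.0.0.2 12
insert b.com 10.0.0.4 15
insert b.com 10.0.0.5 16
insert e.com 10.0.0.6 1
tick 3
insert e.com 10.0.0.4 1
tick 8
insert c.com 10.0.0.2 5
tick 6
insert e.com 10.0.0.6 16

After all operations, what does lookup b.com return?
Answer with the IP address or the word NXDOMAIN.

Answer: NXDOMAIN

Derivation:
Op 1: tick 5 -> clock=5.
Op 2: tick 2 -> clock=7.
Op 3: insert e.com -> 10.0.0.4 (expiry=7+5=12). clock=7
Op 4: tick 2 -> clock=9.
Op 5: insert a.com -> 10.0.0.1 (expiry=9+19=28). clock=9
Op 6: insert a.com -> 10.0.0.3 (expiry=9+8=17). clock=9
Op 7: insert e.com -> 10.0.0.1 (expiry=9+8=17). clock=9
Op 8: insert b.com -> 10.0.0.2 (expiry=9+7=16). clock=9
Op 9: insert e.com -> 10.0.0.1 (expiry=9+11=20). clock=9
Op 10: insert e.com -> 10.0.0.1 (expiry=9+14=23). clock=9
Op 11: tick 2 -> clock=11.
Op 12: insert b.com -> 10.0.0.2 (expiry=11+12=23). clock=11
Op 13: insert b.com -> 10.0.0.4 (expiry=11+15=26). clock=11
Op 14: insert b.com -> 10.0.0.5 (expiry=11+16=27). clock=11
Op 15: insert e.com -> 10.0.0.6 (expiry=11+1=12). clock=11
Op 16: tick 3 -> clock=14. purged={e.com}
Op 17: insert e.com -> 10.0.0.4 (expiry=14+1=15). clock=14
Op 18: tick 8 -> clock=22. purged={a.com,e.com}
Op 19: insert c.com -> 10.0.0.2 (expiry=22+5=27). clock=22
Op 20: tick 6 -> clock=28. purged={b.com,c.com}
Op 21: insert e.com -> 10.0.0.6 (expiry=28+16=44). clock=28
lookup b.com: not in cache (expired or never inserted)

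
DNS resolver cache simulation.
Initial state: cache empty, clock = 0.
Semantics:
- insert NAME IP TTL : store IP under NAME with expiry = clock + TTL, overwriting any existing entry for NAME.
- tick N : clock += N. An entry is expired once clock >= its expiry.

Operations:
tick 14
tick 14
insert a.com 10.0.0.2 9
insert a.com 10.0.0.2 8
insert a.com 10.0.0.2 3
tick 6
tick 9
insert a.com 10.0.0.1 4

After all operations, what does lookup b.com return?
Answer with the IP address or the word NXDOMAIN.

Answer: NXDOMAIN

Derivation:
Op 1: tick 14 -> clock=14.
Op 2: tick 14 -> clock=28.
Op 3: insert a.com -> 10.0.0.2 (expiry=28+9=37). clock=28
Op 4: insert a.com -> 10.0.0.2 (expiry=28+8=36). clock=28
Op 5: insert a.com -> 10.0.0.2 (expiry=28+3=31). clock=28
Op 6: tick 6 -> clock=34. purged={a.com}
Op 7: tick 9 -> clock=43.
Op 8: insert a.com -> 10.0.0.1 (expiry=43+4=47). clock=43
lookup b.com: not in cache (expired or never inserted)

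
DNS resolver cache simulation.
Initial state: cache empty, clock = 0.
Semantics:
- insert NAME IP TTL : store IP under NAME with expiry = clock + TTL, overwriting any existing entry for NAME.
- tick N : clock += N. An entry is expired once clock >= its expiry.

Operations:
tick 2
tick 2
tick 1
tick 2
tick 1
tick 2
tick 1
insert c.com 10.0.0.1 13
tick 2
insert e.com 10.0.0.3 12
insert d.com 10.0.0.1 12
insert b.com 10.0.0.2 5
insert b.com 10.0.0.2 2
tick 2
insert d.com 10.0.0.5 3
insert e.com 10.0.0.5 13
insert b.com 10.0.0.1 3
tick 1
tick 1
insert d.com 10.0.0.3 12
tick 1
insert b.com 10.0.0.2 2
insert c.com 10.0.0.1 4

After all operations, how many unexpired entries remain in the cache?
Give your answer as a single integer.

Answer: 4

Derivation:
Op 1: tick 2 -> clock=2.
Op 2: tick 2 -> clock=4.
Op 3: tick 1 -> clock=5.
Op 4: tick 2 -> clock=7.
Op 5: tick 1 -> clock=8.
Op 6: tick 2 -> clock=10.
Op 7: tick 1 -> clock=11.
Op 8: insert c.com -> 10.0.0.1 (expiry=11+13=24). clock=11
Op 9: tick 2 -> clock=13.
Op 10: insert e.com -> 10.0.0.3 (expiry=13+12=25). clock=13
Op 11: insert d.com -> 10.0.0.1 (expiry=13+12=25). clock=13
Op 12: insert b.com -> 10.0.0.2 (expiry=13+5=18). clock=13
Op 13: insert b.com -> 10.0.0.2 (expiry=13+2=15). clock=13
Op 14: tick 2 -> clock=15. purged={b.com}
Op 15: insert d.com -> 10.0.0.5 (expiry=15+3=18). clock=15
Op 16: insert e.com -> 10.0.0.5 (expiry=15+13=28). clock=15
Op 17: insert b.com -> 10.0.0.1 (expiry=15+3=18). clock=15
Op 18: tick 1 -> clock=16.
Op 19: tick 1 -> clock=17.
Op 20: insert d.com -> 10.0.0.3 (expiry=17+12=29). clock=17
Op 21: tick 1 -> clock=18. purged={b.com}
Op 22: insert b.com -> 10.0.0.2 (expiry=18+2=20). clock=18
Op 23: insert c.com -> 10.0.0.1 (expiry=18+4=22). clock=18
Final cache (unexpired): {b.com,c.com,d.com,e.com} -> size=4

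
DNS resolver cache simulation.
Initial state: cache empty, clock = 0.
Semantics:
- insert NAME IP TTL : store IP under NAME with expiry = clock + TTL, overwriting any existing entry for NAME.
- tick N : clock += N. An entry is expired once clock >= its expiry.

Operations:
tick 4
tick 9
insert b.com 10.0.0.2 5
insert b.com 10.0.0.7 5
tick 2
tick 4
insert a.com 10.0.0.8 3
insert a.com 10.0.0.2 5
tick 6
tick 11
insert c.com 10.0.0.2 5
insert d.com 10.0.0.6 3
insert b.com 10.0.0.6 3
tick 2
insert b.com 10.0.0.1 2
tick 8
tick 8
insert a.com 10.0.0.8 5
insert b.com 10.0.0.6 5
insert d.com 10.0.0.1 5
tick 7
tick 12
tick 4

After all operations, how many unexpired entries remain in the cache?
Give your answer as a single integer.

Op 1: tick 4 -> clock=4.
Op 2: tick 9 -> clock=13.
Op 3: insert b.com -> 10.0.0.2 (expiry=13+5=18). clock=13
Op 4: insert b.com -> 10.0.0.7 (expiry=13+5=18). clock=13
Op 5: tick 2 -> clock=15.
Op 6: tick 4 -> clock=19. purged={b.com}
Op 7: insert a.com -> 10.0.0.8 (expiry=19+3=22). clock=19
Op 8: insert a.com -> 10.0.0.2 (expiry=19+5=24). clock=19
Op 9: tick 6 -> clock=25. purged={a.com}
Op 10: tick 11 -> clock=36.
Op 11: insert c.com -> 10.0.0.2 (expiry=36+5=41). clock=36
Op 12: insert d.com -> 10.0.0.6 (expiry=36+3=39). clock=36
Op 13: insert b.com -> 10.0.0.6 (expiry=36+3=39). clock=36
Op 14: tick 2 -> clock=38.
Op 15: insert b.com -> 10.0.0.1 (expiry=38+2=40). clock=38
Op 16: tick 8 -> clock=46. purged={b.com,c.com,d.com}
Op 17: tick 8 -> clock=54.
Op 18: insert a.com -> 10.0.0.8 (expiry=54+5=59). clock=54
Op 19: insert b.com -> 10.0.0.6 (expiry=54+5=59). clock=54
Op 20: insert d.com -> 10.0.0.1 (expiry=54+5=59). clock=54
Op 21: tick 7 -> clock=61. purged={a.com,b.com,d.com}
Op 22: tick 12 -> clock=73.
Op 23: tick 4 -> clock=77.
Final cache (unexpired): {} -> size=0

Answer: 0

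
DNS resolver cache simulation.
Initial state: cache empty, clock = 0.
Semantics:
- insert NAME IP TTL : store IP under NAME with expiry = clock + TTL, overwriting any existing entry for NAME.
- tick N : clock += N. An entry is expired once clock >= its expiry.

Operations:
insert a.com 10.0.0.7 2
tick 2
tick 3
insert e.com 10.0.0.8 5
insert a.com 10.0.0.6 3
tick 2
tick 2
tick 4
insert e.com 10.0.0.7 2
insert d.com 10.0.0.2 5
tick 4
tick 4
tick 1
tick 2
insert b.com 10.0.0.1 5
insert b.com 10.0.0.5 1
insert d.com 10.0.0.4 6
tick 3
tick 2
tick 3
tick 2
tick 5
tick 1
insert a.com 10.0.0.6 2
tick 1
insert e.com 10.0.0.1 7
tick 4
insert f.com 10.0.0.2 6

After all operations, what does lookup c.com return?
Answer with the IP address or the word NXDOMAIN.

Answer: NXDOMAIN

Derivation:
Op 1: insert a.com -> 10.0.0.7 (expiry=0+2=2). clock=0
Op 2: tick 2 -> clock=2. purged={a.com}
Op 3: tick 3 -> clock=5.
Op 4: insert e.com -> 10.0.0.8 (expiry=5+5=10). clock=5
Op 5: insert a.com -> 10.0.0.6 (expiry=5+3=8). clock=5
Op 6: tick 2 -> clock=7.
Op 7: tick 2 -> clock=9. purged={a.com}
Op 8: tick 4 -> clock=13. purged={e.com}
Op 9: insert e.com -> 10.0.0.7 (expiry=13+2=15). clock=13
Op 10: insert d.com -> 10.0.0.2 (expiry=13+5=18). clock=13
Op 11: tick 4 -> clock=17. purged={e.com}
Op 12: tick 4 -> clock=21. purged={d.com}
Op 13: tick 1 -> clock=22.
Op 14: tick 2 -> clock=24.
Op 15: insert b.com -> 10.0.0.1 (expiry=24+5=29). clock=24
Op 16: insert b.com -> 10.0.0.5 (expiry=24+1=25). clock=24
Op 17: insert d.com -> 10.0.0.4 (expiry=24+6=30). clock=24
Op 18: tick 3 -> clock=27. purged={b.com}
Op 19: tick 2 -> clock=29.
Op 20: tick 3 -> clock=32. purged={d.com}
Op 21: tick 2 -> clock=34.
Op 22: tick 5 -> clock=39.
Op 23: tick 1 -> clock=40.
Op 24: insert a.com -> 10.0.0.6 (expiry=40+2=42). clock=40
Op 25: tick 1 -> clock=41.
Op 26: insert e.com -> 10.0.0.1 (expiry=41+7=48). clock=41
Op 27: tick 4 -> clock=45. purged={a.com}
Op 28: insert f.com -> 10.0.0.2 (expiry=45+6=51). clock=45
lookup c.com: not in cache (expired or never inserted)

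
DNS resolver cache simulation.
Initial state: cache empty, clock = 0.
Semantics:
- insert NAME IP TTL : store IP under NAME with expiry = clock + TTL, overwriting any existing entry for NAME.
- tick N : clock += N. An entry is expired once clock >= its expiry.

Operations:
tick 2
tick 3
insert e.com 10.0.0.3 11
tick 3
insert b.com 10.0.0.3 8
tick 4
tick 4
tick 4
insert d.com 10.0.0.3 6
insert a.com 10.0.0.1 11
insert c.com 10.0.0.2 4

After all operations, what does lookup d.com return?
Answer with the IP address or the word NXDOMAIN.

Answer: 10.0.0.3

Derivation:
Op 1: tick 2 -> clock=2.
Op 2: tick 3 -> clock=5.
Op 3: insert e.com -> 10.0.0.3 (expiry=5+11=16). clock=5
Op 4: tick 3 -> clock=8.
Op 5: insert b.com -> 10.0.0.3 (expiry=8+8=16). clock=8
Op 6: tick 4 -> clock=12.
Op 7: tick 4 -> clock=16. purged={b.com,e.com}
Op 8: tick 4 -> clock=20.
Op 9: insert d.com -> 10.0.0.3 (expiry=20+6=26). clock=20
Op 10: insert a.com -> 10.0.0.1 (expiry=20+11=31). clock=20
Op 11: insert c.com -> 10.0.0.2 (expiry=20+4=24). clock=20
lookup d.com: present, ip=10.0.0.3 expiry=26 > clock=20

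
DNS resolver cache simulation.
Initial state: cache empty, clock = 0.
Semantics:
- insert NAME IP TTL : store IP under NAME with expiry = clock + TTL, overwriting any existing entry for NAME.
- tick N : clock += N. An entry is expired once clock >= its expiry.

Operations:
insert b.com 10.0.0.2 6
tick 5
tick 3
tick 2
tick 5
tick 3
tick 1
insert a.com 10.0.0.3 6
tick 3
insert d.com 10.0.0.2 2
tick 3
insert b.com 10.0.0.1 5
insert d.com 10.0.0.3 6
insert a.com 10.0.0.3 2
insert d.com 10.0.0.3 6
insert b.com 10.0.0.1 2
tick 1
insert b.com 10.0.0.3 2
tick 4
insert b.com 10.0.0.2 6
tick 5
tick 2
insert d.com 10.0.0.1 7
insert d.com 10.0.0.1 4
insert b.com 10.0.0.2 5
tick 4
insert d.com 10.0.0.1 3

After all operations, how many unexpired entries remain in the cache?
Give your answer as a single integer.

Op 1: insert b.com -> 10.0.0.2 (expiry=0+6=6). clock=0
Op 2: tick 5 -> clock=5.
Op 3: tick 3 -> clock=8. purged={b.com}
Op 4: tick 2 -> clock=10.
Op 5: tick 5 -> clock=15.
Op 6: tick 3 -> clock=18.
Op 7: tick 1 -> clock=19.
Op 8: insert a.com -> 10.0.0.3 (expiry=19+6=25). clock=19
Op 9: tick 3 -> clock=22.
Op 10: insert d.com -> 10.0.0.2 (expiry=22+2=24). clock=22
Op 11: tick 3 -> clock=25. purged={a.com,d.com}
Op 12: insert b.com -> 10.0.0.1 (expiry=25+5=30). clock=25
Op 13: insert d.com -> 10.0.0.3 (expiry=25+6=31). clock=25
Op 14: insert a.com -> 10.0.0.3 (expiry=25+2=27). clock=25
Op 15: insert d.com -> 10.0.0.3 (expiry=25+6=31). clock=25
Op 16: insert b.com -> 10.0.0.1 (expiry=25+2=27). clock=25
Op 17: tick 1 -> clock=26.
Op 18: insert b.com -> 10.0.0.3 (expiry=26+2=28). clock=26
Op 19: tick 4 -> clock=30. purged={a.com,b.com}
Op 20: insert b.com -> 10.0.0.2 (expiry=30+6=36). clock=30
Op 21: tick 5 -> clock=35. purged={d.com}
Op 22: tick 2 -> clock=37. purged={b.com}
Op 23: insert d.com -> 10.0.0.1 (expiry=37+7=44). clock=37
Op 24: insert d.com -> 10.0.0.1 (expiry=37+4=41). clock=37
Op 25: insert b.com -> 10.0.0.2 (expiry=37+5=42). clock=37
Op 26: tick 4 -> clock=41. purged={d.com}
Op 27: insert d.com -> 10.0.0.1 (expiry=41+3=44). clock=41
Final cache (unexpired): {b.com,d.com} -> size=2

Answer: 2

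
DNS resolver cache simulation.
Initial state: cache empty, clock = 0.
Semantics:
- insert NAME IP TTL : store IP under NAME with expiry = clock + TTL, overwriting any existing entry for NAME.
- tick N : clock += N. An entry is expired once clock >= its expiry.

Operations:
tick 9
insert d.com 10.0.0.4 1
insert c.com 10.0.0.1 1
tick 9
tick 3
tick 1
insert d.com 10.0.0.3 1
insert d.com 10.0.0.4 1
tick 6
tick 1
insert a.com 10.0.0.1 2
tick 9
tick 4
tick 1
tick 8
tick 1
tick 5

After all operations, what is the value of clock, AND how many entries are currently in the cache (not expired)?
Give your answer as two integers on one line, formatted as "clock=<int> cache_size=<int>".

Answer: clock=57 cache_size=0

Derivation:
Op 1: tick 9 -> clock=9.
Op 2: insert d.com -> 10.0.0.4 (expiry=9+1=10). clock=9
Op 3: insert c.com -> 10.0.0.1 (expiry=9+1=10). clock=9
Op 4: tick 9 -> clock=18. purged={c.com,d.com}
Op 5: tick 3 -> clock=21.
Op 6: tick 1 -> clock=22.
Op 7: insert d.com -> 10.0.0.3 (expiry=22+1=23). clock=22
Op 8: insert d.com -> 10.0.0.4 (expiry=22+1=23). clock=22
Op 9: tick 6 -> clock=28. purged={d.com}
Op 10: tick 1 -> clock=29.
Op 11: insert a.com -> 10.0.0.1 (expiry=29+2=31). clock=29
Op 12: tick 9 -> clock=38. purged={a.com}
Op 13: tick 4 -> clock=42.
Op 14: tick 1 -> clock=43.
Op 15: tick 8 -> clock=51.
Op 16: tick 1 -> clock=52.
Op 17: tick 5 -> clock=57.
Final clock = 57
Final cache (unexpired): {} -> size=0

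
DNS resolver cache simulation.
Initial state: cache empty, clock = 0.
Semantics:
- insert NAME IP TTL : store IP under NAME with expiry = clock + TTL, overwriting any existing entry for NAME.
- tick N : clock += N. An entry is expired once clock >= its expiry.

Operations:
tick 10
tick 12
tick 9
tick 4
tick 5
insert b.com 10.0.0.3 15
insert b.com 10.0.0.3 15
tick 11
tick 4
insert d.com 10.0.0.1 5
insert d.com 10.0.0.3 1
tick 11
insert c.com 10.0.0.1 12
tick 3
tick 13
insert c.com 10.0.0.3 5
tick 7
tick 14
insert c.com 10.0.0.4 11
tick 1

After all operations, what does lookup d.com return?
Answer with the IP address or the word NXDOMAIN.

Answer: NXDOMAIN

Derivation:
Op 1: tick 10 -> clock=10.
Op 2: tick 12 -> clock=22.
Op 3: tick 9 -> clock=31.
Op 4: tick 4 -> clock=35.
Op 5: tick 5 -> clock=40.
Op 6: insert b.com -> 10.0.0.3 (expiry=40+15=55). clock=40
Op 7: insert b.com -> 10.0.0.3 (expiry=40+15=55). clock=40
Op 8: tick 11 -> clock=51.
Op 9: tick 4 -> clock=55. purged={b.com}
Op 10: insert d.com -> 10.0.0.1 (expiry=55+5=60). clock=55
Op 11: insert d.com -> 10.0.0.3 (expiry=55+1=56). clock=55
Op 12: tick 11 -> clock=66. purged={d.com}
Op 13: insert c.com -> 10.0.0.1 (expiry=66+12=78). clock=66
Op 14: tick 3 -> clock=69.
Op 15: tick 13 -> clock=82. purged={c.com}
Op 16: insert c.com -> 10.0.0.3 (expiry=82+5=87). clock=82
Op 17: tick 7 -> clock=89. purged={c.com}
Op 18: tick 14 -> clock=103.
Op 19: insert c.com -> 10.0.0.4 (expiry=103+11=114). clock=103
Op 20: tick 1 -> clock=104.
lookup d.com: not in cache (expired or never inserted)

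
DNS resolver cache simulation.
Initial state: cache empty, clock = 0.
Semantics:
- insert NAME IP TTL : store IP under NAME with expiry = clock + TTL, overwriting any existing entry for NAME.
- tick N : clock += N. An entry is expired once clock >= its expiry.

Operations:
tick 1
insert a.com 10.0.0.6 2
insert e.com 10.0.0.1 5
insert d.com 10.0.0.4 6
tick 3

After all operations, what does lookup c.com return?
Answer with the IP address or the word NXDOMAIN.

Op 1: tick 1 -> clock=1.
Op 2: insert a.com -> 10.0.0.6 (expiry=1+2=3). clock=1
Op 3: insert e.com -> 10.0.0.1 (expiry=1+5=6). clock=1
Op 4: insert d.com -> 10.0.0.4 (expiry=1+6=7). clock=1
Op 5: tick 3 -> clock=4. purged={a.com}
lookup c.com: not in cache (expired or never inserted)

Answer: NXDOMAIN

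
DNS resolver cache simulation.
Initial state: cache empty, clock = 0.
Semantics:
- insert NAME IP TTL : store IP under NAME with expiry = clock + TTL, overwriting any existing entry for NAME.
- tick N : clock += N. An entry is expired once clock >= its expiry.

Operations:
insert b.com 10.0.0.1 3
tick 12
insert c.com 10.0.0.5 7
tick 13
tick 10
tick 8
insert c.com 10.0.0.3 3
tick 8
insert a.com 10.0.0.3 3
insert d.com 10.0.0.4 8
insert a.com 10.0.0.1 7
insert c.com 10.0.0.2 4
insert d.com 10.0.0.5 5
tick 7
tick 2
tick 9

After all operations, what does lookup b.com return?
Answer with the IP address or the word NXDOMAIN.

Op 1: insert b.com -> 10.0.0.1 (expiry=0+3=3). clock=0
Op 2: tick 12 -> clock=12. purged={b.com}
Op 3: insert c.com -> 10.0.0.5 (expiry=12+7=19). clock=12
Op 4: tick 13 -> clock=25. purged={c.com}
Op 5: tick 10 -> clock=35.
Op 6: tick 8 -> clock=43.
Op 7: insert c.com -> 10.0.0.3 (expiry=43+3=46). clock=43
Op 8: tick 8 -> clock=51. purged={c.com}
Op 9: insert a.com -> 10.0.0.3 (expiry=51+3=54). clock=51
Op 10: insert d.com -> 10.0.0.4 (expiry=51+8=59). clock=51
Op 11: insert a.com -> 10.0.0.1 (expiry=51+7=58). clock=51
Op 12: insert c.com -> 10.0.0.2 (expiry=51+4=55). clock=51
Op 13: insert d.com -> 10.0.0.5 (expiry=51+5=56). clock=51
Op 14: tick 7 -> clock=58. purged={a.com,c.com,d.com}
Op 15: tick 2 -> clock=60.
Op 16: tick 9 -> clock=69.
lookup b.com: not in cache (expired or never inserted)

Answer: NXDOMAIN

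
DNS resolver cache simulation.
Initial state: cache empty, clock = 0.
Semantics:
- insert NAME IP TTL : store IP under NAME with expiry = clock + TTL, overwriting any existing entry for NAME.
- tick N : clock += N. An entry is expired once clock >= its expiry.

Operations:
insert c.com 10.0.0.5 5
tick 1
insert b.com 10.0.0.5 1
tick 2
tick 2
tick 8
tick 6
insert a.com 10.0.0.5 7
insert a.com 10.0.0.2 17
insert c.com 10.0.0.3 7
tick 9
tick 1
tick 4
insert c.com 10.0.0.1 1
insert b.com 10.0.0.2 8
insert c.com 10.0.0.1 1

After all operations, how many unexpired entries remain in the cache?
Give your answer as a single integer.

Answer: 3

Derivation:
Op 1: insert c.com -> 10.0.0.5 (expiry=0+5=5). clock=0
Op 2: tick 1 -> clock=1.
Op 3: insert b.com -> 10.0.0.5 (expiry=1+1=2). clock=1
Op 4: tick 2 -> clock=3. purged={b.com}
Op 5: tick 2 -> clock=5. purged={c.com}
Op 6: tick 8 -> clock=13.
Op 7: tick 6 -> clock=19.
Op 8: insert a.com -> 10.0.0.5 (expiry=19+7=26). clock=19
Op 9: insert a.com -> 10.0.0.2 (expiry=19+17=36). clock=19
Op 10: insert c.com -> 10.0.0.3 (expiry=19+7=26). clock=19
Op 11: tick 9 -> clock=28. purged={c.com}
Op 12: tick 1 -> clock=29.
Op 13: tick 4 -> clock=33.
Op 14: insert c.com -> 10.0.0.1 (expiry=33+1=34). clock=33
Op 15: insert b.com -> 10.0.0.2 (expiry=33+8=41). clock=33
Op 16: insert c.com -> 10.0.0.1 (expiry=33+1=34). clock=33
Final cache (unexpired): {a.com,b.com,c.com} -> size=3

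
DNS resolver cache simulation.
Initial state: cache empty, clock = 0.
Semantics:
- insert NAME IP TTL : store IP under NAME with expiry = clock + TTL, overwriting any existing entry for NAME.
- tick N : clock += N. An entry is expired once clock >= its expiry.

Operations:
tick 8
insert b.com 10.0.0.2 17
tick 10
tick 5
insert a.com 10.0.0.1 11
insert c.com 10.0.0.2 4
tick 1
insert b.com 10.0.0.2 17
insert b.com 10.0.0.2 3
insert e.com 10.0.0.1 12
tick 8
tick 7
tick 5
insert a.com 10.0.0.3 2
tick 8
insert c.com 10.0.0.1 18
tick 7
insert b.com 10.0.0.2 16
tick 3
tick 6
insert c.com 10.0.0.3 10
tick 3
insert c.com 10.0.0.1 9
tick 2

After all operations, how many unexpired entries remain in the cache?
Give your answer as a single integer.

Answer: 2

Derivation:
Op 1: tick 8 -> clock=8.
Op 2: insert b.com -> 10.0.0.2 (expiry=8+17=25). clock=8
Op 3: tick 10 -> clock=18.
Op 4: tick 5 -> clock=23.
Op 5: insert a.com -> 10.0.0.1 (expiry=23+11=34). clock=23
Op 6: insert c.com -> 10.0.0.2 (expiry=23+4=27). clock=23
Op 7: tick 1 -> clock=24.
Op 8: insert b.com -> 10.0.0.2 (expiry=24+17=41). clock=24
Op 9: insert b.com -> 10.0.0.2 (expiry=24+3=27). clock=24
Op 10: insert e.com -> 10.0.0.1 (expiry=24+12=36). clock=24
Op 11: tick 8 -> clock=32. purged={b.com,c.com}
Op 12: tick 7 -> clock=39. purged={a.com,e.com}
Op 13: tick 5 -> clock=44.
Op 14: insert a.com -> 10.0.0.3 (expiry=44+2=46). clock=44
Op 15: tick 8 -> clock=52. purged={a.com}
Op 16: insert c.com -> 10.0.0.1 (expiry=52+18=70). clock=52
Op 17: tick 7 -> clock=59.
Op 18: insert b.com -> 10.0.0.2 (expiry=59+16=75). clock=59
Op 19: tick 3 -> clock=62.
Op 20: tick 6 -> clock=68.
Op 21: insert c.com -> 10.0.0.3 (expiry=68+10=78). clock=68
Op 22: tick 3 -> clock=71.
Op 23: insert c.com -> 10.0.0.1 (expiry=71+9=80). clock=71
Op 24: tick 2 -> clock=73.
Final cache (unexpired): {b.com,c.com} -> size=2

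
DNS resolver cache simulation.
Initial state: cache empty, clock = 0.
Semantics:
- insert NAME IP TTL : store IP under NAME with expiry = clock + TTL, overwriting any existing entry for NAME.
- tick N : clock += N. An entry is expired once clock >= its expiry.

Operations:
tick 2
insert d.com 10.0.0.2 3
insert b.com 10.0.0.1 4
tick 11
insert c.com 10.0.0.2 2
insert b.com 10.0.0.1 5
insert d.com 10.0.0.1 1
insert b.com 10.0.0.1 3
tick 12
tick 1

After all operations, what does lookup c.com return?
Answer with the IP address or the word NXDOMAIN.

Op 1: tick 2 -> clock=2.
Op 2: insert d.com -> 10.0.0.2 (expiry=2+3=5). clock=2
Op 3: insert b.com -> 10.0.0.1 (expiry=2+4=6). clock=2
Op 4: tick 11 -> clock=13. purged={b.com,d.com}
Op 5: insert c.com -> 10.0.0.2 (expiry=13+2=15). clock=13
Op 6: insert b.com -> 10.0.0.1 (expiry=13+5=18). clock=13
Op 7: insert d.com -> 10.0.0.1 (expiry=13+1=14). clock=13
Op 8: insert b.com -> 10.0.0.1 (expiry=13+3=16). clock=13
Op 9: tick 12 -> clock=25. purged={b.com,c.com,d.com}
Op 10: tick 1 -> clock=26.
lookup c.com: not in cache (expired or never inserted)

Answer: NXDOMAIN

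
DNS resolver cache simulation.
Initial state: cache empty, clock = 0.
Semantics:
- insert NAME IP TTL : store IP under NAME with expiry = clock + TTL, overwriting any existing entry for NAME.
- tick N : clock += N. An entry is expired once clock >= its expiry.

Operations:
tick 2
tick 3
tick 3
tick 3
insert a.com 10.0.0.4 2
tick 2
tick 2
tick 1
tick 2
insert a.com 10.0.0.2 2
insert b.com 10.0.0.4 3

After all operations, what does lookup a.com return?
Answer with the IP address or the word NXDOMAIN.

Op 1: tick 2 -> clock=2.
Op 2: tick 3 -> clock=5.
Op 3: tick 3 -> clock=8.
Op 4: tick 3 -> clock=11.
Op 5: insert a.com -> 10.0.0.4 (expiry=11+2=13). clock=11
Op 6: tick 2 -> clock=13. purged={a.com}
Op 7: tick 2 -> clock=15.
Op 8: tick 1 -> clock=16.
Op 9: tick 2 -> clock=18.
Op 10: insert a.com -> 10.0.0.2 (expiry=18+2=20). clock=18
Op 11: insert b.com -> 10.0.0.4 (expiry=18+3=21). clock=18
lookup a.com: present, ip=10.0.0.2 expiry=20 > clock=18

Answer: 10.0.0.2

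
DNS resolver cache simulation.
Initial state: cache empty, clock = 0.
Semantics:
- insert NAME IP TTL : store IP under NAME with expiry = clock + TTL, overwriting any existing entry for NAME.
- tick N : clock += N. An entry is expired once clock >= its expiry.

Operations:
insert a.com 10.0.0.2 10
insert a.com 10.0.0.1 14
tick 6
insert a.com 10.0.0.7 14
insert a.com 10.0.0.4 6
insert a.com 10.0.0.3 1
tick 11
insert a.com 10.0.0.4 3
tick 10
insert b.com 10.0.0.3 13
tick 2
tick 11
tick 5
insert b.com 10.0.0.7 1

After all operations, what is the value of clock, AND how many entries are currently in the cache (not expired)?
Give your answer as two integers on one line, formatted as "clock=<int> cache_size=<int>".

Answer: clock=45 cache_size=1

Derivation:
Op 1: insert a.com -> 10.0.0.2 (expiry=0+10=10). clock=0
Op 2: insert a.com -> 10.0.0.1 (expiry=0+14=14). clock=0
Op 3: tick 6 -> clock=6.
Op 4: insert a.com -> 10.0.0.7 (expiry=6+14=20). clock=6
Op 5: insert a.com -> 10.0.0.4 (expiry=6+6=12). clock=6
Op 6: insert a.com -> 10.0.0.3 (expiry=6+1=7). clock=6
Op 7: tick 11 -> clock=17. purged={a.com}
Op 8: insert a.com -> 10.0.0.4 (expiry=17+3=20). clock=17
Op 9: tick 10 -> clock=27. purged={a.com}
Op 10: insert b.com -> 10.0.0.3 (expiry=27+13=40). clock=27
Op 11: tick 2 -> clock=29.
Op 12: tick 11 -> clock=40. purged={b.com}
Op 13: tick 5 -> clock=45.
Op 14: insert b.com -> 10.0.0.7 (expiry=45+1=46). clock=45
Final clock = 45
Final cache (unexpired): {b.com} -> size=1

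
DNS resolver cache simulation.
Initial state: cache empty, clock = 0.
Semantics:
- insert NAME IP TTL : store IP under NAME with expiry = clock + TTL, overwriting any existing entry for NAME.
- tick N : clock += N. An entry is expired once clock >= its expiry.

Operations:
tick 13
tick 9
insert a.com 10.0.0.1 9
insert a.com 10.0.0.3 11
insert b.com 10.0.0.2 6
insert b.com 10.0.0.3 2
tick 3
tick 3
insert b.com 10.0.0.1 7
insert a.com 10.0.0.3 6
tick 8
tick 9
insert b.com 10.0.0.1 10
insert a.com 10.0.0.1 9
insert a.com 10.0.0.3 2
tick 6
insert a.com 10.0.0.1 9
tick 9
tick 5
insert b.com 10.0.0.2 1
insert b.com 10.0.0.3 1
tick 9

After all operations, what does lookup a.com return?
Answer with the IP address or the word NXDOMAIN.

Op 1: tick 13 -> clock=13.
Op 2: tick 9 -> clock=22.
Op 3: insert a.com -> 10.0.0.1 (expiry=22+9=31). clock=22
Op 4: insert a.com -> 10.0.0.3 (expiry=22+11=33). clock=22
Op 5: insert b.com -> 10.0.0.2 (expiry=22+6=28). clock=22
Op 6: insert b.com -> 10.0.0.3 (expiry=22+2=24). clock=22
Op 7: tick 3 -> clock=25. purged={b.com}
Op 8: tick 3 -> clock=28.
Op 9: insert b.com -> 10.0.0.1 (expiry=28+7=35). clock=28
Op 10: insert a.com -> 10.0.0.3 (expiry=28+6=34). clock=28
Op 11: tick 8 -> clock=36. purged={a.com,b.com}
Op 12: tick 9 -> clock=45.
Op 13: insert b.com -> 10.0.0.1 (expiry=45+10=55). clock=45
Op 14: insert a.com -> 10.0.0.1 (expiry=45+9=54). clock=45
Op 15: insert a.com -> 10.0.0.3 (expiry=45+2=47). clock=45
Op 16: tick 6 -> clock=51. purged={a.com}
Op 17: insert a.com -> 10.0.0.1 (expiry=51+9=60). clock=51
Op 18: tick 9 -> clock=60. purged={a.com,b.com}
Op 19: tick 5 -> clock=65.
Op 20: insert b.com -> 10.0.0.2 (expiry=65+1=66). clock=65
Op 21: insert b.com -> 10.0.0.3 (expiry=65+1=66). clock=65
Op 22: tick 9 -> clock=74. purged={b.com}
lookup a.com: not in cache (expired or never inserted)

Answer: NXDOMAIN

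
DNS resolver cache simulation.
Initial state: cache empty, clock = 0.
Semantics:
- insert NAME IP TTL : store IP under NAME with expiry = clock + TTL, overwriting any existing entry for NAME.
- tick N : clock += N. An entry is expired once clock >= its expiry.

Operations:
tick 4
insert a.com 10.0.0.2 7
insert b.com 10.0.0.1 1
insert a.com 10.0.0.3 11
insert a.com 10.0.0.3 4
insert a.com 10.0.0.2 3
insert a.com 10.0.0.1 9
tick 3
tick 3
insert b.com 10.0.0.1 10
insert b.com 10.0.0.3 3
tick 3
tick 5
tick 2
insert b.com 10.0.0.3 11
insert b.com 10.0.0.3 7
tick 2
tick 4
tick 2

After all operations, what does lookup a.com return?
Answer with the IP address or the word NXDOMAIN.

Answer: NXDOMAIN

Derivation:
Op 1: tick 4 -> clock=4.
Op 2: insert a.com -> 10.0.0.2 (expiry=4+7=11). clock=4
Op 3: insert b.com -> 10.0.0.1 (expiry=4+1=5). clock=4
Op 4: insert a.com -> 10.0.0.3 (expiry=4+11=15). clock=4
Op 5: insert a.com -> 10.0.0.3 (expiry=4+4=8). clock=4
Op 6: insert a.com -> 10.0.0.2 (expiry=4+3=7). clock=4
Op 7: insert a.com -> 10.0.0.1 (expiry=4+9=13). clock=4
Op 8: tick 3 -> clock=7. purged={b.com}
Op 9: tick 3 -> clock=10.
Op 10: insert b.com -> 10.0.0.1 (expiry=10+10=20). clock=10
Op 11: insert b.com -> 10.0.0.3 (expiry=10+3=13). clock=10
Op 12: tick 3 -> clock=13. purged={a.com,b.com}
Op 13: tick 5 -> clock=18.
Op 14: tick 2 -> clock=20.
Op 15: insert b.com -> 10.0.0.3 (expiry=20+11=31). clock=20
Op 16: insert b.com -> 10.0.0.3 (expiry=20+7=27). clock=20
Op 17: tick 2 -> clock=22.
Op 18: tick 4 -> clock=26.
Op 19: tick 2 -> clock=28. purged={b.com}
lookup a.com: not in cache (expired or never inserted)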